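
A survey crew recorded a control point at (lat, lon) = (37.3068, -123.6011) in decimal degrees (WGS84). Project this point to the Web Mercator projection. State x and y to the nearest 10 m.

x -13759210 m, y 4481960 m

Web Mercator is spherical with R = a = 6378137 m.
x = R·λ = 6378137 × -2.157246154 = -13759211.513 m.
y = R·ln tan(π/4 + φ/2) = 6378137 × 0.702706365 = 4481957.466 m.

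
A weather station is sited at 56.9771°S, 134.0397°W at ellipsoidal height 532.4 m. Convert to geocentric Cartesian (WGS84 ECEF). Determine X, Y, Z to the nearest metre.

WGS84: a = 6378137 m, e² = 0.006694380; N(φ) = a/√(1−e²sin²φ) = 6393198.481 m.
X = (N+h)·cosφ·cosλ = -2422216.49996 m; Y = (N+h)·cosφ·sinλ = -2504803.036 m; Z = (N(1−e²)+h)·sinφ = -5324957.161 m.

X -2422216 m, Y -2504803 m, Z -5324957 m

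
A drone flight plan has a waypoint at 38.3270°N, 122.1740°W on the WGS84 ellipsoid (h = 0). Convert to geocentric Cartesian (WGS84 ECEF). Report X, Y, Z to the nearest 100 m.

WGS84: a = 6378137 m, e² = 0.006694380; N(φ) = a/√(1−e²sin²φ) = 6386363.320 m.
X = (N+h)·cosφ·cosλ = -2667786.739 m; Y = (N+h)·cosφ·sinλ = -4240639.854 m; Z = (N(1−e²)+h)·sinφ = 3933982.361 m.

X -2667800 m, Y -4240600 m, Z 3934000 m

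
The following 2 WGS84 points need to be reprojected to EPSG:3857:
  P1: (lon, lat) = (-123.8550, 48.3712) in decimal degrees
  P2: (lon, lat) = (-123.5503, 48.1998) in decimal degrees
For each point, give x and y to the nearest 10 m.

P1: x -13787480 m, y 6168830 m; P2: x -13753560 m, y 6140160 m

Web Mercator: x = R·λ, y = R·ln tan(π/4+φ/2), R = 6378137 m.
P1 (48.3712°, -123.8550°) → (-13787475.532, 6168832.966) m.
P2 (48.1998°, -123.5503°) → (-13753556.483, 6140159.037) m.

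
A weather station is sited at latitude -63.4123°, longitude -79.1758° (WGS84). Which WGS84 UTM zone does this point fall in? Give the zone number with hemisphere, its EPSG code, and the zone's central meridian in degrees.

Zone 17S (EPSG:32717), central meridian -81°

UTM zone = ⌊(λ + 180)/6⌋ + 1; -79.1758° ∈ [-84°, -78°) → zone 17.
Hemisphere: S (φ < 0).
Central meridian λ₀ = 6×17 − 183 = -81°.
EPSG code: 32717.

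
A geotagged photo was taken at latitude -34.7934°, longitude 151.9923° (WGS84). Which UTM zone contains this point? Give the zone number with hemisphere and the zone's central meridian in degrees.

UTM zone = ⌊(λ + 180)/6⌋ + 1; 151.9923° ∈ [150°, 156°) → zone 56.
Hemisphere: S (φ < 0).
Central meridian λ₀ = 6×56 − 183 = 153°.

Zone 56S, central meridian 153°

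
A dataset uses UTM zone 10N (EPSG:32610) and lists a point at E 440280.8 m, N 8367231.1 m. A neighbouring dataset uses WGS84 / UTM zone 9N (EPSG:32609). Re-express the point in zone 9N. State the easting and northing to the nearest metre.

UTM 10N → geographic: φ = 75.38140043°, λ = -125.12019950°.
UTM 9N (λ₀ = -129°) forward: E = 609230.375 m, N = 8369741.896 m.

E 609230 m, N 8369742 m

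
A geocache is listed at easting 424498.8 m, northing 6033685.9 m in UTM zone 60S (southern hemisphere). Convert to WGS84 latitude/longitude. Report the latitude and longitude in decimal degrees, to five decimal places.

lat -35.83810°, lon 176.16400°

Zone 60S: λ₀ = 177°, k₀ = 0.9996, false easting 500000 m, false northing 10000000 m.
Meridian distance M = (N − FN)/k₀ = -3967901.3 m.
Inverse transverse Mercator on WGS84 gives φ = -35.83809969°, λ = 176.16400052°.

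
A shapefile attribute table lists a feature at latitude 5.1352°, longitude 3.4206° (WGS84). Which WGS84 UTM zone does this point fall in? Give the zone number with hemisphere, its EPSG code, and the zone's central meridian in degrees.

Zone 31N (EPSG:32631), central meridian 3°

UTM zone = ⌊(λ + 180)/6⌋ + 1; 3.4206° ∈ [0°, 6°) → zone 31.
Hemisphere: N (φ ≥ 0).
Central meridian λ₀ = 6×31 − 183 = 3°.
EPSG code: 32631.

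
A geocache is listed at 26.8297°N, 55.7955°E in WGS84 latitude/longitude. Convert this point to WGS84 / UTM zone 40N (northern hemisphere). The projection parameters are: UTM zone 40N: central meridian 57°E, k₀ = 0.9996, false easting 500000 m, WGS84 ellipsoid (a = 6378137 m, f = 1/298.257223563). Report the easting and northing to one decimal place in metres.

Zone 40 central meridian λ₀ = 6×40 − 183 = 57°; Δλ = -1.2045°.
Transverse Mercator on WGS84 with k₀ = 0.9996 gives E = 380310.5496 m, N = 2968141.058 m.

E 380310.5 m, N 2968141.1 m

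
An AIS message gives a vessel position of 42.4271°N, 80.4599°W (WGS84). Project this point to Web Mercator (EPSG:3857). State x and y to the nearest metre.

Web Mercator is spherical with R = a = 6378137 m.
x = R·λ = 6378137 × -1.404290171 = -8956755.097 m.
y = R·ln tan(π/4 + φ/2) = 6378137 × 0.819231889 = 5225173.221 m.

x -8956755 m, y 5225173 m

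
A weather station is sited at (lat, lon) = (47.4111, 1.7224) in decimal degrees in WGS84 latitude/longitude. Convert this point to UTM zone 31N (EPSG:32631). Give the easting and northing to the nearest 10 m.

Zone 31 central meridian λ₀ = 6×31 − 183 = 3°; Δλ = -1.2776°.
Transverse Mercator on WGS84 with k₀ = 0.9996 gives E = 403617.912 m, N = 5251641.008 m.

E 403620 m, N 5251640 m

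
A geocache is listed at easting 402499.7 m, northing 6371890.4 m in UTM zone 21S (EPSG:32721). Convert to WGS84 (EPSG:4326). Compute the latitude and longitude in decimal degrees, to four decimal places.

Zone 21S: λ₀ = -57°, k₀ = 0.9996, false easting 500000 m, false northing 10000000 m.
Meridian distance M = (N − FN)/k₀ = -3629561.4 m.
Inverse transverse Mercator on WGS84 gives φ = -32.78660032°, λ = -58.04120027°.

lat -32.7866°, lon -58.0412°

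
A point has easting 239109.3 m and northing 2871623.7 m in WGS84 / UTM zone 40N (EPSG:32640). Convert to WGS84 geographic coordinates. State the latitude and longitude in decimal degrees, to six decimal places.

lat 25.939900°, lon 54.395000°

Zone 40N: λ₀ = 57°, k₀ = 0.9996, false easting 500000 m.
Meridian distance M = (N − FN)/k₀ = 2872772.8 m.
Inverse transverse Mercator on WGS84 gives φ = 25.93990039°, λ = 54.39500009°.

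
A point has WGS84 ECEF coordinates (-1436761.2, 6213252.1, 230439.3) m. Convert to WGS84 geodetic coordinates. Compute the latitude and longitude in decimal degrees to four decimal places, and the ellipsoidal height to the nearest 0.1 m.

λ = atan2(Y, X) = 103.02030033°; p = √(X²+Y²) = 6377208.2 m.
Bowring's method on WGS84 (a = 6378137 m, b = 6356752.314 m) gives φ = 2.08340032°, h = 3261.309 m.

lat 2.0834°, lon 103.0203°, h 3261.3 m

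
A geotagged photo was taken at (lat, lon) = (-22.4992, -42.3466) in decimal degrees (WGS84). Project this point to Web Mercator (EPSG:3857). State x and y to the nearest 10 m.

x -4714000 m, y -2571570 m

Web Mercator is spherical with R = a = 6378137 m.
x = R·λ = 6378137 × -0.739087597 = -4714001.949 m.
y = R·ln tan(π/4 + φ/2) = 6378137 × -0.403184606 = -2571566.654 m.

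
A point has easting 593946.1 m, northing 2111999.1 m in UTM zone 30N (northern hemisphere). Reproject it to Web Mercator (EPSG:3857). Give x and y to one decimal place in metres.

x -234539.0 m, y 2166571.5 m

Unproject from UTM 30N (λ₀ = -3°) → φ = 19.09880001°, λ = -2.10689973°.
Web Mercator (R = 6378137 m): x = -234539.005 m, y = 2166571.476 m.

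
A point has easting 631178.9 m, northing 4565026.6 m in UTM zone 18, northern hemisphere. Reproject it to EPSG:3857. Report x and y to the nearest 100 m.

x -8174700 m, y 5045700 m

Unproject from UTM 18N (λ₀ = -75°) → φ = 41.22599990°, λ = -73.43489941°.
Web Mercator (R = 6378137 m): x = -8174735.608 m, y = 5045733.966 m.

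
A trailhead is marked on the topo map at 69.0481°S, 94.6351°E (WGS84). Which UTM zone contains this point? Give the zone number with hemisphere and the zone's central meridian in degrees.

UTM zone = ⌊(λ + 180)/6⌋ + 1; 94.6351° ∈ [90°, 96°) → zone 46.
Hemisphere: S (φ < 0).
Central meridian λ₀ = 6×46 − 183 = 93°.

Zone 46S, central meridian 93°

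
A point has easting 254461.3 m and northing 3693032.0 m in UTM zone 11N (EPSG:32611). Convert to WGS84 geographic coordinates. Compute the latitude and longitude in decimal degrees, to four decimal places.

Zone 11N: λ₀ = -117°, k₀ = 0.9996, false easting 500000 m.
Meridian distance M = (N − FN)/k₀ = 3694509.8 m.
Inverse transverse Mercator on WGS84 gives φ = 33.34849957°, λ = -119.63849975°.

lat 33.3485°, lon -119.6385°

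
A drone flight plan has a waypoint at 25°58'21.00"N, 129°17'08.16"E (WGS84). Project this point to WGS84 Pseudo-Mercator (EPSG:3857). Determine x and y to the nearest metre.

x 14392007 m, y 2995675 m

Web Mercator is spherical with R = a = 6378137 m.
x = R·λ = 6378137 × 2.256459395 = 14392007.159 m.
y = R·ln tan(π/4 + φ/2) = 6378137 × 0.469678740 = 2995675.349 m.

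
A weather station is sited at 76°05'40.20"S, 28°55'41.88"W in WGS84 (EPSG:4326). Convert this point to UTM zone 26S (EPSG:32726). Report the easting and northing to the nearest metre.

E 448279 m, N 1553425 m

Zone 26 central meridian λ₀ = 6×26 − 183 = -27°; Δλ = -1.9283°.
Transverse Mercator on WGS84 with k₀ = 0.9996 gives E = 448279.143 m, N = 1553425.051 m.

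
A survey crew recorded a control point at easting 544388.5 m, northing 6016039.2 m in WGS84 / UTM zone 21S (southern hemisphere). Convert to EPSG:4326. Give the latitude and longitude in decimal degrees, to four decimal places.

lat -35.9991°, lon -56.5075°

Zone 21S: λ₀ = -57°, k₀ = 0.9996, false easting 500000 m, false northing 10000000 m.
Meridian distance M = (N − FN)/k₀ = -3985555.0 m.
Inverse transverse Mercator on WGS84 gives φ = -35.99910032°, λ = -56.50750032°.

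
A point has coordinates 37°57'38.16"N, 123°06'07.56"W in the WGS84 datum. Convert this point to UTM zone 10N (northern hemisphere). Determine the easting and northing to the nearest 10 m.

E 491030 m, N 4201450 m

Zone 10 central meridian λ₀ = 6×10 − 183 = -123°; Δλ = -0.1021°.
Transverse Mercator on WGS84 with k₀ = 0.9996 gives E = 491031.098 m, N = 4201448.438 m.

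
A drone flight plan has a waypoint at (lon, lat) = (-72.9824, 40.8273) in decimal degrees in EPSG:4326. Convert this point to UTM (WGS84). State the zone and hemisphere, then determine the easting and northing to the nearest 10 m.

Zone 18N: E 670130 m, N 4521540 m

Longitude -72.9824° lies in the 6° band [-78°, -72°), giving zone 18; latitude is north of the equator, so 18N.
Zone 18 central meridian λ₀ = 6×18 − 183 = -75°; Δλ = +2.0176°.
Transverse Mercator on WGS84 with k₀ = 0.9996 gives E = 670130.551 m, N = 4521544.830 m.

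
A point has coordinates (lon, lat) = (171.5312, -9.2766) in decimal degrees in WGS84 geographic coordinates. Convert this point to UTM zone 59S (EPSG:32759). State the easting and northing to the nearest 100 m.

Zone 59 central meridian λ₀ = 6×59 − 183 = 171°; Δλ = +0.5312°.
Transverse Mercator on WGS84 with k₀ = 0.9996 gives E = 558342.080 m, N = 8974523.869 m.

E 558300 m, N 8974500 m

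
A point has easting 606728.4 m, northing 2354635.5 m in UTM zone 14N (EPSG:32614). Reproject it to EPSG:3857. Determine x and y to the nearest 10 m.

Unproject from UTM 14N (λ₀ = -99°) → φ = 21.29039972°, λ = -97.97110009°.
Web Mercator (R = 6378137 m): x = -10906092.974 m, y = 2426539.529 m.

x -10906090 m, y 2426540 m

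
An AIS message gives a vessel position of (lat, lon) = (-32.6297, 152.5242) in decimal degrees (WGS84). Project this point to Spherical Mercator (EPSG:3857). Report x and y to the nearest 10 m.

Web Mercator is spherical with R = a = 6378137 m.
x = R·λ = 6378137 × 2.662049479 = 16978916.278 m.
y = R·ln tan(π/4 + φ/2) = 6378137 × -0.603037431 = -3846255.350 m.

x 16978920 m, y -3846260 m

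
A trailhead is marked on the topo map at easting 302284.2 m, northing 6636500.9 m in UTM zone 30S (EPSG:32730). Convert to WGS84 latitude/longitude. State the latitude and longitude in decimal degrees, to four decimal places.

lat -30.3873°, lon -5.0578°

Zone 30S: λ₀ = -3°, k₀ = 0.9996, false easting 500000 m, false northing 10000000 m.
Meridian distance M = (N − FN)/k₀ = -3364845.0 m.
Inverse transverse Mercator on WGS84 gives φ = -30.38730012°, λ = -5.05780047°.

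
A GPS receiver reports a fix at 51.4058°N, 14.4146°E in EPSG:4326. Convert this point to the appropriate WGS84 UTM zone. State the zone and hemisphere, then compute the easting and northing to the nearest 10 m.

Zone 33N: E 459280 m, N 5695120 m

Longitude 14.4146° lies in the 6° band [12°, 18°), giving zone 33; latitude is north of the equator, so 33N.
Zone 33 central meridian λ₀ = 6×33 − 183 = 15°; Δλ = -0.5854°.
Transverse Mercator on WGS84 with k₀ = 0.9996 gives E = 459282.225 m, N = 5695115.535 m.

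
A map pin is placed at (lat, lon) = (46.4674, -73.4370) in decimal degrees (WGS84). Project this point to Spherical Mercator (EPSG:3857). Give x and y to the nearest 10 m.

Web Mercator is spherical with R = a = 6378137 m.
x = R·λ = 6378137 × -1.281717443 = -8174969.445 m.
y = R·ln tan(π/4 + φ/2) = 6378137 × 0.918068927 = 5855569.395 m.

x -8174970 m, y 5855570 m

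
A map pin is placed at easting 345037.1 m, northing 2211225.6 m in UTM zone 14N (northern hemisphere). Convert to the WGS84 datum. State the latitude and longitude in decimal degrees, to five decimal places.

lat 19.99150°, lon -100.48120°

Zone 14N: λ₀ = -99°, k₀ = 0.9996, false easting 500000 m.
Meridian distance M = (N − FN)/k₀ = 2212110.4 m.
Inverse transverse Mercator on WGS84 gives φ = 19.99149996°, λ = -100.48120005°.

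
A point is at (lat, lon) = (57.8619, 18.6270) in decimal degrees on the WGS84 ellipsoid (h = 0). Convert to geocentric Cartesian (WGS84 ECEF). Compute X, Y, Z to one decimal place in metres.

X 3222941.2 m, Y 1086330.6 m, Z 5377571.3 m

WGS84: a = 6378137 m, e² = 0.006694380; N(φ) = a/√(1−e²sin²φ) = 6393499.800 m.
X = (N+h)·cosφ·cosλ = 3222941.196 m; Y = (N+h)·cosφ·sinλ = 1086330.602 m; Z = (N(1−e²)+h)·sinφ = 5377571.278 m.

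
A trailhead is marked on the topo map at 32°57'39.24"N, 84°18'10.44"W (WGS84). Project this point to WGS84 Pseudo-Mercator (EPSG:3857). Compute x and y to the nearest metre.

Web Mercator is spherical with R = a = 6378137 m.
x = R·λ = 6378137 × -1.471363174 = -9384555.900 m.
y = R·ln tan(π/4 + φ/2) = 6378137 × 0.609914030 = 3890115.242 m.

x -9384556 m, y 3890115 m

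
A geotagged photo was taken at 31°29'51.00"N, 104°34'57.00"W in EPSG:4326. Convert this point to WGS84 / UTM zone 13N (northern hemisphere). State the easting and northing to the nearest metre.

Zone 13 central meridian λ₀ = 6×13 − 183 = -105°; Δλ = +0.4175°.
Transverse Mercator on WGS84 with k₀ = 0.9996 gives E = 539648.819 m, N = 3484815.035 m.

E 539649 m, N 3484815 m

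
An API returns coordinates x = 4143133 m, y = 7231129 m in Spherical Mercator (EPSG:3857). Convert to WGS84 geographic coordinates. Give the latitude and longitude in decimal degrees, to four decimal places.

R = 6378137 m. λ = x/R = 37.21839698°.
φ = 2·arctan(exp(y/R)) − 90° = 2·arctan(3.10725) − 90° = 54.32070251°.

lat 54.3207°, lon 37.2184°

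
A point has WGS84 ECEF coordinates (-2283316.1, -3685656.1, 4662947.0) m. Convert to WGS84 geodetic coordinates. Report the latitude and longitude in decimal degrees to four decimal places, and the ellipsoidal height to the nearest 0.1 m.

lat 47.2751°, lon -121.7788°, h 514.4 m

λ = atan2(Y, X) = -121.77880064°; p = √(X²+Y²) = 4335619.1 m.
Bowring's method on WGS84 (a = 6378137 m, b = 6356752.314 m) gives φ = 47.27509979°, h = 514.387 m.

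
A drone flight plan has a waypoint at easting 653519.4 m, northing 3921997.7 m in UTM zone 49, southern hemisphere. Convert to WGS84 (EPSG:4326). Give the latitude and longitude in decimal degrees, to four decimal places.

lat -54.8256°, lon 113.3898°

Zone 49S: λ₀ = 111°, k₀ = 0.9996, false easting 500000 m, false northing 10000000 m.
Meridian distance M = (N − FN)/k₀ = -6080434.5 m.
Inverse transverse Mercator on WGS84 gives φ = -54.82559997°, λ = 113.38979991°.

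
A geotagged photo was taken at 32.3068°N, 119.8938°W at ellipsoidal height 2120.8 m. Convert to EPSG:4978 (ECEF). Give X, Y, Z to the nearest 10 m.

X -2690200 m, Y -4679580 m, Z 3390370 m

WGS84: a = 6378137 m, e² = 0.006694380; N(φ) = a/√(1−e²sin²φ) = 6384243.834 m.
X = (N+h)·cosφ·cosλ = -2690203.455 m; Y = (N+h)·cosφ·sinλ = -4679578.925 m; Z = (N(1−e²)+h)·sinφ = 3390367.853 m.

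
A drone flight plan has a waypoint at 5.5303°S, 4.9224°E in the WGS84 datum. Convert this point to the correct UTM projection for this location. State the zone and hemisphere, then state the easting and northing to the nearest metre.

Zone 31S: E 712965 m, N 9388372 m

Longitude 4.9224° lies in the 6° band [0°, 6°), giving zone 31; latitude is south of the equator, so 31S.
Zone 31 central meridian λ₀ = 6×31 − 183 = 3°; Δλ = +1.9224°.
Transverse Mercator on WGS84 with k₀ = 0.9996 gives E = 712965.397 m, N = 9388372.249 m.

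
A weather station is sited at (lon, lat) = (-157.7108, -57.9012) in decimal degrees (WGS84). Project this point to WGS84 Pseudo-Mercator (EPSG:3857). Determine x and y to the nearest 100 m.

x -17556300 m, y -7946600 m

Web Mercator is spherical with R = a = 6378137 m.
x = R·λ = 6378137 × -2.752572726 = -17556285.949 m.
y = R·ln tan(π/4 + φ/2) = 6378137 × -1.245911042 = -7946591.315 m.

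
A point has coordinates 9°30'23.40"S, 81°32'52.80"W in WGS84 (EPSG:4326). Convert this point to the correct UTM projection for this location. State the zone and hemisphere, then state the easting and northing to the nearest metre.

Zone 17S: E 439852 m, N 8949102 m

Longitude -81.5480° lies in the 6° band [-84°, -78°), giving zone 17; latitude is south of the equator, so 17S.
Zone 17 central meridian λ₀ = 6×17 − 183 = -81°; Δλ = -0.5480°.
Transverse Mercator on WGS84 with k₀ = 0.9996 gives E = 439852.384 m, N = 8949102.305 m.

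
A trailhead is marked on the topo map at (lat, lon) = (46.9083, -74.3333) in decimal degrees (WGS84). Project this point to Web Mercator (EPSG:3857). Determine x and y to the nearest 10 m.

x -8274750 m, y 5927120 m

Web Mercator is spherical with R = a = 6378137 m.
x = R·λ = 6378137 × -1.297360829 = -8274745.105 m.
y = R·ln tan(π/4 + φ/2) = 6378137 × 0.929286894 = 5927119.122 m.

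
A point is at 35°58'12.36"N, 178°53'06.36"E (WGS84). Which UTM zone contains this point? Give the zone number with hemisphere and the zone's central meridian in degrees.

Zone 60N, central meridian 177°

UTM zone = ⌊(λ + 180)/6⌋ + 1; 178.8851° ∈ [174°, 180°) → zone 60.
Hemisphere: N (φ ≥ 0).
Central meridian λ₀ = 6×60 − 183 = 177°.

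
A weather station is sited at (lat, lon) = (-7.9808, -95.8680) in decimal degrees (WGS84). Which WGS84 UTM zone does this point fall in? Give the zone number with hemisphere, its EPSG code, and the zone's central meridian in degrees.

UTM zone = ⌊(λ + 180)/6⌋ + 1; -95.8680° ∈ [-96°, -90°) → zone 15.
Hemisphere: S (φ < 0).
Central meridian λ₀ = 6×15 − 183 = -93°.
EPSG code: 32715.

Zone 15S (EPSG:32715), central meridian -93°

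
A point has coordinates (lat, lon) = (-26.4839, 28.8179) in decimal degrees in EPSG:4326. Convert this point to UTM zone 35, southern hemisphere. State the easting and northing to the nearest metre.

Zone 35 central meridian λ₀ = 6×35 − 183 = 27°; Δλ = +1.8179°.
Transverse Mercator on WGS84 with k₀ = 0.9996 gives E = 681197.806 m, N = 7069443.315 m.

E 681198 m, N 7069443 m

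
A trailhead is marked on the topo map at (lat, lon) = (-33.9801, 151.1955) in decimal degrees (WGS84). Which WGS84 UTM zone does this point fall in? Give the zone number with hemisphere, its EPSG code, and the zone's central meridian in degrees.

UTM zone = ⌊(λ + 180)/6⌋ + 1; 151.1955° ∈ [150°, 156°) → zone 56.
Hemisphere: S (φ < 0).
Central meridian λ₀ = 6×56 − 183 = 153°.
EPSG code: 32756.

Zone 56S (EPSG:32756), central meridian 153°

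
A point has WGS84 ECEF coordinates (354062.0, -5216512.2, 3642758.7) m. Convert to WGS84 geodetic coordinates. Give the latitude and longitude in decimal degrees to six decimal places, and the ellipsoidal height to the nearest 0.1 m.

λ = atan2(Y, X) = -86.1171004997°; p = √(X²+Y²) = 5228514.1 m.
Bowring's method on WGS84 (a = 6378137 m, b = 6356752.314 m) gives φ = 35.04599960°, h = 1241.019 m.

lat 35.046000°, lon -86.117100°, h 1241.0 m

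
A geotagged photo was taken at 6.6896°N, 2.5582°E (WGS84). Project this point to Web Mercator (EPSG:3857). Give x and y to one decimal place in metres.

Web Mercator is spherical with R = a = 6378137 m.
x = R·λ = 6378137 × 0.044649013 = 284777.521 m.
y = R·ln tan(π/4 + φ/2) = 6378137 × 0.117021719 = 746380.556 m.

x 284777.5 m, y 746380.6 m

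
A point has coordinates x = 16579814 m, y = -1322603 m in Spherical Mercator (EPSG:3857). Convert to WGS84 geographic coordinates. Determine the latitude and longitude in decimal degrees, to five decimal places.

lat -11.79690°, lon 148.93900°

R = 6378137 m. λ = x/R = 148.93900324°.
φ = 2·arctan(exp(y/R)) − 90° = 2·arctan(0.81272) − 90° = -11.79690021°.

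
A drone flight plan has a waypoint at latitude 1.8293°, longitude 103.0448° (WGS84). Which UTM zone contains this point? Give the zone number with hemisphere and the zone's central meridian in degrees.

Zone 48N, central meridian 105°

UTM zone = ⌊(λ + 180)/6⌋ + 1; 103.0448° ∈ [102°, 108°) → zone 48.
Hemisphere: N (φ ≥ 0).
Central meridian λ₀ = 6×48 − 183 = 105°.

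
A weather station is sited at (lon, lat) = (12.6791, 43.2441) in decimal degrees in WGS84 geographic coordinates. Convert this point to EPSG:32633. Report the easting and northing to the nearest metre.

Zone 33 central meridian λ₀ = 6×33 − 183 = 15°; Δλ = -2.3209°.
Transverse Mercator on WGS84 with k₀ = 0.9996 gives E = 311574.603 m, N = 4790537.590 m.

E 311575 m, N 4790538 m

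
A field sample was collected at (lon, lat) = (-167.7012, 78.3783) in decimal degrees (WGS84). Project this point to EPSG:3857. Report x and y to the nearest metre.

Web Mercator is spherical with R = a = 6378137 m.
x = R·λ = 6378137 × -2.926938100 = -18668412.189 m.
y = R·ln tan(π/4 + φ/2) = 6378137 × 2.285063285 = 14574446.683 m.

x -18668412 m, y 14574447 m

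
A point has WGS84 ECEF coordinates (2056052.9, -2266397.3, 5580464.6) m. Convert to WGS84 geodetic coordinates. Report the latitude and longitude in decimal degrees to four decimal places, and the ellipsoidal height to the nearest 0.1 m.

λ = atan2(Y, X) = -47.78600005°; p = √(X²+Y²) = 3060050.7 m.
Bowring's method on WGS84 (a = 6378137 m, b = 6356752.314 m) gives φ = 61.42370000°, h = 2715.936 m.

lat 61.4237°, lon -47.7860°, h 2715.9 m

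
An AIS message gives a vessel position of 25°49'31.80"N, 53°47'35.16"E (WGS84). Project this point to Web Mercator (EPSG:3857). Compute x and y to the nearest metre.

x 5988221 m, y 2977484 m

Web Mercator is spherical with R = a = 6378137 m.
x = R·λ = 6378137 × 0.938866710 = 5988220.5002 m.
y = R·ln tan(π/4 + φ/2) = 6378137 × 0.466826657 = 2977484.374 m.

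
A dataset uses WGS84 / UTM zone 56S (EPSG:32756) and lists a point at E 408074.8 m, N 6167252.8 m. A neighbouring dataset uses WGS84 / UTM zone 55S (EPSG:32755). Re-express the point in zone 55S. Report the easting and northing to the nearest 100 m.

E 958200 m, N 6156300 m

UTM 56S → geographic: φ = -34.63250006°, λ = 151.99710041°.
UTM 55S (λ₀ = 147°) forward: E = 958230.030 m, N = 6156336.672 m.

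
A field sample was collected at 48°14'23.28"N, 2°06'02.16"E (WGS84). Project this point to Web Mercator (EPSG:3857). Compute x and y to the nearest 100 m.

x 233800 m, y 6146800 m

Web Mercator is spherical with R = a = 6378137 m.
x = R·λ = 6378137 × 0.036662386 = 233837.722 m.
y = R·ln tan(π/4 + φ/2) = 6378137 × 0.963736297 = 6146842.135 m.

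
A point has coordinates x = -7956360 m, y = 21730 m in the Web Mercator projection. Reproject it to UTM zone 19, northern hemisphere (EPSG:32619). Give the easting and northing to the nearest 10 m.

E 224710 m, N 21600 m

Web Mercator inverse (R = 6378137 m) → φ = 0.19520353°, λ = -71.47319794°.
UTM 19N forward: E = 224710.500 m, N = 21596.108 m.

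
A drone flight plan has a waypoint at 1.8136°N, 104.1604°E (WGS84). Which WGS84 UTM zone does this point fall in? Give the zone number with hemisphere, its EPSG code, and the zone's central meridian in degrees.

UTM zone = ⌊(λ + 180)/6⌋ + 1; 104.1604° ∈ [102°, 108°) → zone 48.
Hemisphere: N (φ ≥ 0).
Central meridian λ₀ = 6×48 − 183 = 105°.
EPSG code: 32648.

Zone 48N (EPSG:32648), central meridian 105°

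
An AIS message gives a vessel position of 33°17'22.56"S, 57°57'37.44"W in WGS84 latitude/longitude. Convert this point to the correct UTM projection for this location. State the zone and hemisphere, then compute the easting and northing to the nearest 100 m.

Longitude -57.9604° lies in the 6° band [-60°, -54°), giving zone 21; latitude is south of the equator, so 21S.
Zone 21 central meridian λ₀ = 6×21 − 183 = -57°; Δλ = -0.9604°.
Transverse Mercator on WGS84 with k₀ = 0.9996 gives E = 410575.999 m, N = 6316195.840 m.

Zone 21S: E 410600 m, N 6316200 m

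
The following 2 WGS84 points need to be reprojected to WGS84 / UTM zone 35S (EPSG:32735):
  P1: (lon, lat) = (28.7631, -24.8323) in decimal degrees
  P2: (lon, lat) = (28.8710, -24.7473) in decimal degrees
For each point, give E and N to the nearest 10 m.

P1: E 678170 m, N 7252470 m; P2: E 689210 m, N 7261740 m

UTM zone 35S: λ₀ = 27°, k₀ = 0.9996.
P1 (-24.8323°, 28.7631°) → (678172.965, 7252469.710) m.
P2 (-24.7473°, 28.8710°) → (689208.386, 7261739.344) m.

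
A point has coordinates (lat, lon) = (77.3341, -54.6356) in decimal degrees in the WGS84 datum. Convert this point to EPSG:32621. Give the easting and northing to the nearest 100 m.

E 557900 m, N 8585200 m

Zone 21 central meridian λ₀ = 6×21 − 183 = -57°; Δλ = +2.3644°.
Transverse Mercator on WGS84 with k₀ = 0.9996 gives E = 557858.295 m, N = 8585221.536 m.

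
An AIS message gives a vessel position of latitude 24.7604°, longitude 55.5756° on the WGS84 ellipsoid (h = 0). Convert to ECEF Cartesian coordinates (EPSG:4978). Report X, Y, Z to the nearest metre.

X 3276122 m, Y 4780287 m, Z 2654997 m

WGS84: a = 6378137 m, e² = 0.006694380; N(φ) = a/√(1−e²sin²φ) = 6381885.187 m.
X = (N+h)·cosφ·cosλ = 3276121.734 m; Y = (N+h)·cosφ·sinλ = 4780286.833 m; Z = (N(1−e²)+h)·sinφ = 2654996.986 m.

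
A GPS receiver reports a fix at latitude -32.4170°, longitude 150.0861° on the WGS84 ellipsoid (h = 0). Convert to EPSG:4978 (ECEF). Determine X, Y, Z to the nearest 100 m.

X -4671400 m, Y 2687700 m, Z -3399600 m

WGS84: a = 6378137 m, e² = 0.006694380; N(φ) = a/√(1−e²sin²φ) = 6384281.071 m.
X = (N+h)·cosφ·cosλ = -4671411.465 m; Y = (N+h)·cosφ·sinλ = 2687688.956 m; Z = (N(1−e²)+h)·sinφ = -3399556.784 m.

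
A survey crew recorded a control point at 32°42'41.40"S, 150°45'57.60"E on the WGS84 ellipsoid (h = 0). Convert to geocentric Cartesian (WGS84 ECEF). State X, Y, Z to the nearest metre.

WGS84: a = 6378137 m, e² = 0.006694380; N(φ) = a/√(1−e²sin²φ) = 6384380.916 m.
X = (N+h)·cosφ·cosλ = -4687635.632 m; Y = (N+h)·cosφ·sinλ = 2623482.772 m; Z = (N(1−e²)+h)·sinφ = -3427081.453 m.

X -4687636 m, Y 2623483 m, Z -3427081 m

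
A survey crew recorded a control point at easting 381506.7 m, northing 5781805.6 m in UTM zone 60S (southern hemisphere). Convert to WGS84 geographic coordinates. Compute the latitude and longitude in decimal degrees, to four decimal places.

Zone 60S: λ₀ = 177°, k₀ = 0.9996, false easting 500000 m, false northing 10000000 m.
Meridian distance M = (N − FN)/k₀ = -4219882.4 m.
Inverse transverse Mercator on WGS84 gives φ = -38.10379974°, λ = 175.64849989°.

lat -38.1038°, lon 175.6485°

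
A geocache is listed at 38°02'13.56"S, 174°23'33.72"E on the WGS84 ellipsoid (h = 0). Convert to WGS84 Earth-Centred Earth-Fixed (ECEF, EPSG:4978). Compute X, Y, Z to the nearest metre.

WGS84: a = 6378137 m, e² = 0.006694380; N(φ) = a/√(1−e²sin²φ) = 6386257.942 m.
X = (N+h)·cosφ·cosλ = -5005824.744 m; Y = (N+h)·cosφ·sinλ = 491469.335 m; Z = (N(1−e²)+h)·sinφ = -3908688.162 m.

X -5005825 m, Y 491469 m, Z -3908688 m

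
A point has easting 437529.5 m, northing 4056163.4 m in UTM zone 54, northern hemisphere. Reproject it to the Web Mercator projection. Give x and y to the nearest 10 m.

x 15618250 m, y 4390290 m

Unproject from UTM 54N (λ₀ = 141°) → φ = 36.64900011°, λ = 140.30109990°.
Web Mercator (R = 6378137 m): x = 15618246.999 m, y = 4390294.205 m.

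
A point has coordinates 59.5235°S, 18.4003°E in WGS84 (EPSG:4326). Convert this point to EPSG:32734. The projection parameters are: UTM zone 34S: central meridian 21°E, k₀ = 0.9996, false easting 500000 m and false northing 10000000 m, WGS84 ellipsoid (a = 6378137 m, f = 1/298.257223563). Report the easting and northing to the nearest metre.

E 352939 m, N 3398777 m

Zone 34 central meridian λ₀ = 6×34 − 183 = 21°; Δλ = -2.5997°.
Transverse Mercator on WGS84 with k₀ = 0.9996 gives E = 352939.134 m, N = 3398777.481 m.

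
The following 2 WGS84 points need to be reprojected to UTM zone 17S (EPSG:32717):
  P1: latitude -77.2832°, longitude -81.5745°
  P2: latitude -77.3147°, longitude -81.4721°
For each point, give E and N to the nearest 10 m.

UTM zone 17S: λ₀ = -81°, k₀ = 0.9996.
P1 (-77.2832°, -81.5745°) → (485882.681, 1421554.537) m.
P2 (-77.3147°, -81.4721°) → (488427.178, 1418061.829) m.

P1: E 485880 m, N 1421550 m; P2: E 488430 m, N 1418060 m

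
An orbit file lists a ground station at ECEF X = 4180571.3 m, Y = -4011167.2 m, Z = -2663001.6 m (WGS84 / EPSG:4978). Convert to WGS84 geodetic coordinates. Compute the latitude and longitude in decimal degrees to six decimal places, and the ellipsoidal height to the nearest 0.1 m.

lat -24.831700°, lon -43.815300°, h 1988.0 m

λ = atan2(Y, X) = -43.815299502°; p = √(X²+Y²) = 5793672.3 m.
Bowring's method on WGS84 (a = 6378137 m, b = 6356752.314 m) gives φ = -24.83169994°, h = 1987.991 m.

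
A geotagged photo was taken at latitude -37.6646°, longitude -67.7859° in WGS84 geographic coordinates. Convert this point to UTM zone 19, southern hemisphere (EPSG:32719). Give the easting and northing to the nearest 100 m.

E 607100 m, N 5830700 m

Zone 19 central meridian λ₀ = 6×19 − 183 = -69°; Δλ = +1.2141°.
Transverse Mercator on WGS84 with k₀ = 0.9996 gives E = 607080.432 m, N = 5830703.951 m.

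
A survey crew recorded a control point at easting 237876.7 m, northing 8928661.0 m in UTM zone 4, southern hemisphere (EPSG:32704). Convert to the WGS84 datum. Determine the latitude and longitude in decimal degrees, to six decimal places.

Zone 4S: λ₀ = -159°, k₀ = 0.9996, false easting 500000 m, false northing 10000000 m.
Meridian distance M = (N − FN)/k₀ = -1071767.7 m.
Inverse transverse Mercator on WGS84 gives φ = -9.68350013°, λ = -161.38880038°.

lat -9.683500°, lon -161.388800°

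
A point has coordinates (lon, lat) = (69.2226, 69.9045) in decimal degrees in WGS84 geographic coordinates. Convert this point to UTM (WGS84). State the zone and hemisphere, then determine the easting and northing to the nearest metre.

Zone 42N: E 508536 m, N 7755239 m

Longitude 69.2226° lies in the 6° band [66°, 72°), giving zone 42; latitude is north of the equator, so 42N.
Zone 42 central meridian λ₀ = 6×42 − 183 = 69°; Δλ = +0.2226°.
Transverse Mercator on WGS84 with k₀ = 0.9996 gives E = 508535.776 m, N = 7755238.853 m.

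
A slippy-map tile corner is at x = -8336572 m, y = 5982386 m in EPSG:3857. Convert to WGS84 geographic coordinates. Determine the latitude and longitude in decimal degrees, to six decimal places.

R = 6378137 m. λ = x/R = -74.88870045°.
φ = 2·arctan(exp(y/R)) − 90° = 2·arctan(2.55474) − 90° = 47.24640016°.

lat 47.246400°, lon -74.888700°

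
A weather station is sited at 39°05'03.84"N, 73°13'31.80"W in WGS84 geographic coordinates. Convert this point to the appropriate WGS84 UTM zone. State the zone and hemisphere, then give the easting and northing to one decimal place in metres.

Longitude -73.2255° lies in the 6° band [-78°, -72°), giving zone 18; latitude is north of the equator, so 18N.
Zone 18 central meridian λ₀ = 6×18 − 183 = -75°; Δλ = +1.7745°.
Transverse Mercator on WGS84 with k₀ = 0.9996 gives E = 653479.439 m, N = 4327641.298 m.

Zone 18N: E 653479.4 m, N 4327641.3 m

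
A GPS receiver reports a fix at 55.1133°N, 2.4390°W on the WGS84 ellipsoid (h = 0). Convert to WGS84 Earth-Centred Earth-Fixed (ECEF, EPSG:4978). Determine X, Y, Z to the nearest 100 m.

X 3652900 m, Y -155600 m, Z 5208600 m

WGS84: a = 6378137 m, e² = 0.006694380; N(φ) = a/√(1−e²sin²φ) = 6392550.638 m.
X = (N+h)·cosφ·cosλ = 3652942.131 m; Y = (N+h)·cosφ·sinλ = -155594.556 m; Z = (N(1−e²)+h)·sinφ = 5208607.865 m.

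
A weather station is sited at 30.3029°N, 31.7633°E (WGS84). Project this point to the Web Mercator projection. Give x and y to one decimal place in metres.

x 3535874.4 m, y 3542544.5 m

Web Mercator is spherical with R = a = 6378137 m.
x = R·λ = 6378137 × 0.554374166 = 3535874.382 m.
y = R·ln tan(π/4 + φ/2) = 6378137 × 0.555419950 = 3542544.537 m.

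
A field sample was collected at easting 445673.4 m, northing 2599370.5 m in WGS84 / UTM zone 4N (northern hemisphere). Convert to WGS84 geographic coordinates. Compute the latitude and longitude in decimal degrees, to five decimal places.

lat 23.50360°, lon -159.53210°

Zone 4N: λ₀ = -159°, k₀ = 0.9996, false easting 500000 m.
Meridian distance M = (N − FN)/k₀ = 2600410.7 m.
Inverse transverse Mercator on WGS84 gives φ = 23.50359977°, λ = -159.53210034°.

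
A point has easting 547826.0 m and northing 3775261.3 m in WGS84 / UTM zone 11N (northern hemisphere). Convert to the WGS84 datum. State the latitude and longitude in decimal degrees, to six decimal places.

lat 34.117100°, lon -116.481400°

Zone 11N: λ₀ = -117°, k₀ = 0.9996, false easting 500000 m.
Meridian distance M = (N − FN)/k₀ = 3776772.0 m.
Inverse transverse Mercator on WGS84 gives φ = 34.11709983°, λ = -116.48140015°.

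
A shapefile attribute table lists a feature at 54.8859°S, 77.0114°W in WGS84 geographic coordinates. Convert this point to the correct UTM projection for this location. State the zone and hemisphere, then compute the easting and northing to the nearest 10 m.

Zone 18S: E 370980 m, N 3916050 m

Longitude -77.0114° lies in the 6° band [-78°, -72°), giving zone 18; latitude is south of the equator, so 18S.
Zone 18 central meridian λ₀ = 6×18 − 183 = -75°; Δλ = -2.0114°.
Transverse Mercator on WGS84 with k₀ = 0.9996 gives E = 370977.781 m, N = 3916052.534 m.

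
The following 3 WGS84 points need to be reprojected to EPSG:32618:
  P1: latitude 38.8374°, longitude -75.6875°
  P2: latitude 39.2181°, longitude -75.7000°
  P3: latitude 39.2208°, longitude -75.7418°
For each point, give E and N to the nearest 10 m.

P1: E 440330 m, N 4298960 m; P2: E 439570 m, N 4341210 m; P3: E 435970 m, N 4341540 m

UTM zone 18N: λ₀ = -75°, k₀ = 0.9996.
P1 (38.8374°, -75.6875°) → (440331.846, 4298957.440) m.
P2 (39.2181°, -75.7000°) → (439571.994, 4341213.229) m.
P3 (39.2208°, -75.7418°) → (435965.992, 4341541.575) m.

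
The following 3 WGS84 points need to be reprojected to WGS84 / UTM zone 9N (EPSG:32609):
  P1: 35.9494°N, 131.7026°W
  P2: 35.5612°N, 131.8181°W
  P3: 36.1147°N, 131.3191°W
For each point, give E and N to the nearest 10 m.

UTM zone 9N: λ₀ = -129°, k₀ = 0.9996.
P1 (35.9494°, -131.7026°) → (256237.256, 3981712.758) m.
P2 (35.5612°, -131.8181°) → (244578.185, 3938935.760) m.
P3 (36.1147°, -131.3191°) → (291270.571, 3999161.066) m.

P1: E 256240 m, N 3981710 m; P2: E 244580 m, N 3938940 m; P3: E 291270 m, N 3999160 m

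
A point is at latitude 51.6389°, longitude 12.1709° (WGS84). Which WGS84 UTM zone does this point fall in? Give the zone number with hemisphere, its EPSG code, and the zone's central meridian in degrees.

Zone 33N (EPSG:32633), central meridian 15°

UTM zone = ⌊(λ + 180)/6⌋ + 1; 12.1709° ∈ [12°, 18°) → zone 33.
Hemisphere: N (φ ≥ 0).
Central meridian λ₀ = 6×33 − 183 = 15°.
EPSG code: 32633.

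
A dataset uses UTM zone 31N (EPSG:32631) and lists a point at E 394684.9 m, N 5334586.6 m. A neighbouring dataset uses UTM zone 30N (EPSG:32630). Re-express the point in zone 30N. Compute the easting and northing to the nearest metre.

UTM 31N → geographic: φ = 48.15579984°, λ = 1.58389968°.
UTM 30N (λ₀ = -3°) forward: E = 840867.619 m, N = 5343785.124 m.

E 840868 m, N 5343785 m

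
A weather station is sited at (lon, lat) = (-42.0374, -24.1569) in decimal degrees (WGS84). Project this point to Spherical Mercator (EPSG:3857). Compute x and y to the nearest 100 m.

Web Mercator is spherical with R = a = 6378137 m.
x = R·λ = 6378137 × -0.733691039 = -4679581.962 m.
y = R·ln tan(π/4 + φ/2) = 6378137 × -0.434694135 = -2772538.746 m.

x -4679600 m, y -2772500 m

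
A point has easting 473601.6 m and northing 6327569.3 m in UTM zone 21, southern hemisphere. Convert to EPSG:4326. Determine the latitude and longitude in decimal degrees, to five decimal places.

lat -33.19040°, lon -57.28320°

Zone 21S: λ₀ = -57°, k₀ = 0.9996, false easting 500000 m, false northing 10000000 m.
Meridian distance M = (N − FN)/k₀ = -3673900.3 m.
Inverse transverse Mercator on WGS84 gives φ = -33.19039961°, λ = -57.28319958°.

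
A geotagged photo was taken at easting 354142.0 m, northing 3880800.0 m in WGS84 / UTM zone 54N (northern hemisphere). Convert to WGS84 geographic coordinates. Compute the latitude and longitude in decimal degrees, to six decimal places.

Zone 54N: λ₀ = 141°, k₀ = 0.9996, false easting 500000 m.
Meridian distance M = (N − FN)/k₀ = 3882352.9 m.
Inverse transverse Mercator on WGS84 gives φ = 35.05940002°, λ = 139.40049961°.

lat 35.059400°, lon 139.400500°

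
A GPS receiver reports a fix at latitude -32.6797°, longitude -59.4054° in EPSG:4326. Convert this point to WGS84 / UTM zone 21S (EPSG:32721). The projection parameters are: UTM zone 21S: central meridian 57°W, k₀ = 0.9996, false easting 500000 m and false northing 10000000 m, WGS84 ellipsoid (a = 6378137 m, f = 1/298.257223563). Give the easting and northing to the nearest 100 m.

E 274500 m, N 6381700 m

Zone 21 central meridian λ₀ = 6×21 − 183 = -57°; Δλ = -2.4054°.
Transverse Mercator on WGS84 with k₀ = 0.9996 gives E = 274461.332 m, N = 6381663.470 m.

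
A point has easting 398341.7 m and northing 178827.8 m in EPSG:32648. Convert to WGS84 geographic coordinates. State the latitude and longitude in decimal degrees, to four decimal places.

Zone 48N: λ₀ = 105°, k₀ = 0.9996, false easting 500000 m.
Meridian distance M = (N − FN)/k₀ = 178899.4 m.
Inverse transverse Mercator on WGS84 gives φ = 1.61769980°, λ = 104.08609966°.

lat 1.6177°, lon 104.0861°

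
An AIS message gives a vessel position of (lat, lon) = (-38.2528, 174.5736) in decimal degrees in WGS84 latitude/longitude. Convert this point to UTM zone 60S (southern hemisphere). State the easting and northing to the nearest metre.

E 287687 m, N 5763351 m

Zone 60 central meridian λ₀ = 6×60 − 183 = 177°; Δλ = -2.4264°.
Transverse Mercator on WGS84 with k₀ = 0.9996 gives E = 287686.982 m, N = 5763351.390 m.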